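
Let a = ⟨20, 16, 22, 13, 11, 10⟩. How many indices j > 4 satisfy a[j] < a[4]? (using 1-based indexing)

The element at index 4 is 13.
Elements after it: 11, 10
Those smaller than 13: 11, 10

2 such elements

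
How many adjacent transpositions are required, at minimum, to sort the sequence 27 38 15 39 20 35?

Minimum adjacent swaps = number of inversions (each swap of adjacent out-of-order elements removes one inversion and no swap can remove more).
Count inversions — for each element, later elements that are smaller:
27: 15, 20 → 2
38: 15, 20, 35 → 3
15: none → 0
39: 20, 35 → 2
20: none → 0
35: none → 0
Total inversions: 2 + 3 + 0 + 2 + 0 + 0 = 7

There are 7 adjacent swaps.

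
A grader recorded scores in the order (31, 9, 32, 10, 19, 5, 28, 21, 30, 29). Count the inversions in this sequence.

Count, for each position, how many later elements it exceeds:
31: 8
9: 1
32: 7
10: 1
19: 1
5: 0
28: 1
21: 0
30: 1
29: 0
Sum: 8 + 1 + 7 + 1 + 1 + 0 + 1 + 0 + 1 + 0 = 20

20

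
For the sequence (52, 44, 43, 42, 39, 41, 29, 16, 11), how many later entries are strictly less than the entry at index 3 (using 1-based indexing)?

The element at index 3 is 43.
Elements after it: 42, 39, 41, 29, 16, 11
Those smaller than 43: 42, 39, 41, 29, 16, 11

6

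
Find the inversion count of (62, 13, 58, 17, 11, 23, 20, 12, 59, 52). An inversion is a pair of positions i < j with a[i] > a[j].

Element-by-element contributions:
62: 9
13: 2
58: 6
17: 2
11: 0
23: 2
20: 1
12: 0
59: 1
52: 0
Sum: 9 + 2 + 6 + 2 + 0 + 2 + 1 + 0 + 1 + 0 = 23

23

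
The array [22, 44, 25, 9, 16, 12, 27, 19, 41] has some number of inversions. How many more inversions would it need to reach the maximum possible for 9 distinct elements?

19 inversions short

Maximum inversions for 9 distinct elements is C(9, 2) = 9·8/2 = 36.
Current inversions — for each element, count later smaller elements:
22: 4
44: 7
25: 4
9: 0
16: 1
12: 0
27: 1
19: 0
41: 0
Current total: 4 + 7 + 4 + 0 + 1 + 0 + 1 + 0 + 0 = 17
Shortfall: 36 − 17 = 19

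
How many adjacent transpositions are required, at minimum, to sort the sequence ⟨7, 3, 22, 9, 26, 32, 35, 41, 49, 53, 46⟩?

There are 4 adjacent swaps.

Minimum adjacent swaps = number of inversions (each swap of adjacent out-of-order elements removes one inversion and no swap can remove more).
Count inversions — for each element, later elements that are smaller:
7: 3 → 1
3: none → 0
22: 9 → 1
9: none → 0
26: none → 0
32: none → 0
35: none → 0
41: none → 0
49: 46 → 1
53: 46 → 1
46: none → 0
Total inversions: 1 + 0 + 1 + 0 + 0 + 0 + 0 + 0 + 1 + 1 + 0 = 4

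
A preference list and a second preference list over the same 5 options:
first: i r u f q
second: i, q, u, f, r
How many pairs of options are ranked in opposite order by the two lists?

5 pairs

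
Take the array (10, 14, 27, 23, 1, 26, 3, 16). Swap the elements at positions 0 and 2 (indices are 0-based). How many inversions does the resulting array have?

17

Positions 0 and 2 hold 10 and 27; after swapping, the array is [27, 14, 10, 23, 1, 26, 3, 16].
Count, for each position, how many later elements it exceeds:
27 → 14, 10, 23, 1, 26, 3, 16 → 7
14 → 10, 1, 3 → 3
10 → 1, 3 → 2
23 → 1, 3, 16 → 3
1 → none → 0
26 → 3, 16 → 2
3 → none → 0
16 → none → 0
Sum: 7 + 3 + 2 + 3 + 0 + 2 + 0 + 0 = 17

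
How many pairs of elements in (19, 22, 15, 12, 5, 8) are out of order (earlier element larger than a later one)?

13 inversions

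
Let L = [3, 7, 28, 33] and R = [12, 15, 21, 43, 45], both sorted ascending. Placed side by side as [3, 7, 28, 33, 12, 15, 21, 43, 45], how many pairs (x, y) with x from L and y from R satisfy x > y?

For each element r of the right run, count left-run elements greater than r:
r = 12: 28, 33 → 2
r = 15: 28, 33 → 2
r = 21: 28, 33 → 2
r = 43: none → 0
r = 45: none → 0
Cross-inversions: 2 + 2 + 2 + 0 + 0 = 6

6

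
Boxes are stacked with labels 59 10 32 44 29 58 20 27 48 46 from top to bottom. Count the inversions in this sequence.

22

Sweep left to right; for each value list the smaller values that follow it:
59: 9
10: 0
32: 3
44: 3
29: 2
58: 4
20: 0
27: 0
48: 1
46: 0
Sum: 9 + 0 + 3 + 3 + 2 + 4 + 0 + 0 + 1 + 0 = 22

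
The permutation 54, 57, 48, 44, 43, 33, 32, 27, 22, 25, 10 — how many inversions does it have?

Sweep left to right; for each value list the smaller values that follow it:
54 → 48, 44, 43, 33, 32, 27, 22, 25, 10 → 9
57 → 48, 44, 43, 33, 32, 27, 22, 25, 10 → 9
48 → 44, 43, 33, 32, 27, 22, 25, 10 → 8
44 → 43, 33, 32, 27, 22, 25, 10 → 7
43 → 33, 32, 27, 22, 25, 10 → 6
33 → 32, 27, 22, 25, 10 → 5
32 → 27, 22, 25, 10 → 4
27 → 22, 25, 10 → 3
22 → 10 → 1
25 → 10 → 1
10 → none → 0
Sum: 9 + 9 + 8 + 7 + 6 + 5 + 4 + 3 + 1 + 1 + 0 = 53

53 out-of-order pairs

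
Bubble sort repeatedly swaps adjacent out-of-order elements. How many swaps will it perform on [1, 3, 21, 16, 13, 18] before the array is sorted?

4

Minimum adjacent swaps = number of inversions (each swap of adjacent out-of-order elements removes one inversion and no swap can remove more).
Count inversions — for each element, later elements that are smaller:
1: none → 0
3: none → 0
21: 16, 13, 18 → 3
16: 13 → 1
13: none → 0
18: none → 0
Total inversions: 0 + 0 + 3 + 1 + 0 + 0 = 4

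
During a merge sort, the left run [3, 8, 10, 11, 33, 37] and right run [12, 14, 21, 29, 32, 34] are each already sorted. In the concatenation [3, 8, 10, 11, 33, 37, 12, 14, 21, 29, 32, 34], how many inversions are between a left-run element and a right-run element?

Count, for every r in R, how many entries of L exceed r:
r = 12: 33, 37 → 2
r = 14: 33, 37 → 2
r = 21: 33, 37 → 2
r = 29: 33, 37 → 2
r = 32: 33, 37 → 2
r = 34: 37 → 1
Cross-inversions: 2 + 2 + 2 + 2 + 2 + 1 = 11

11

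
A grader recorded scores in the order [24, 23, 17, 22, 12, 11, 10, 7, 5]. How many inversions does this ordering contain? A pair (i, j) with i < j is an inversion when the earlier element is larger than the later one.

35

Sweep left to right; for each value list the smaller values that follow it:
24: 8
23: 7
17: 5
22: 5
12: 4
11: 3
10: 2
7: 1
5: 0
Sum: 8 + 7 + 5 + 5 + 4 + 3 + 2 + 1 + 0 = 35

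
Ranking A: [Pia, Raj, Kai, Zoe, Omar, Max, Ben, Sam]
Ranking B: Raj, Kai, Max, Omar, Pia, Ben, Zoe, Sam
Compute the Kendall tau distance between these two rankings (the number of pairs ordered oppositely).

Assign each item its position (1..8) in the first ordering, then rewrite the second ordering as that position sequence:
positions: Pia→1, Raj→2, Kai→3, Zoe→4, Omar→5, Max→6, Ben→7, Sam→8
second ordering as positions: [2, 3, 6, 5, 1, 7, 4, 8]
Discordant pairs = inversions in this position sequence.
2: 1 → 1
3: 1 → 1
6: 5, 1, 4 → 3
5: 1, 4 → 2
1: 0
7: 4 → 1
4: 0
8: 0
Total: 1 + 1 + 3 + 2 + 0 + 1 + 0 + 0 = 8

8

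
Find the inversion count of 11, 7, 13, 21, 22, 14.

3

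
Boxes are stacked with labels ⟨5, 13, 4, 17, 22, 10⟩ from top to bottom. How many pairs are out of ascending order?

Inversion pairs (indices are 0-based):
(0,2): 5 > 4
(1,2): 13 > 4
(1,5): 13 > 10
(3,5): 17 > 10
(4,5): 22 > 10
That's 5 pairs.

5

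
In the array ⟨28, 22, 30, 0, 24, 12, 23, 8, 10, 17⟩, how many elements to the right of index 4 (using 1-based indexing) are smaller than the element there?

0

The element at index 4 is 0.
Elements after it: 24, 12, 23, 8, 10, 17
None of them are smaller than 0.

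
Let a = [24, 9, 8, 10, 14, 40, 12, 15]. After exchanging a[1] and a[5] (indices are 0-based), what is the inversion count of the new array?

Inversions: 15

Positions 1 and 5 hold 9 and 40; after swapping, the array is [24, 40, 8, 10, 14, 9, 12, 15].
Element-by-element contributions:
24 → 8, 10, 14, 9, 12, 15 → 6
40 → 8, 10, 14, 9, 12, 15 → 6
8 → none → 0
10 → 9 → 1
14 → 9, 12 → 2
9 → none → 0
12 → none → 0
15 → none → 0
Sum: 6 + 6 + 0 + 1 + 2 + 0 + 0 + 0 = 15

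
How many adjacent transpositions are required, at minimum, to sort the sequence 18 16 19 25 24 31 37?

Minimum adjacent swaps = number of inversions (each swap of adjacent out-of-order elements removes one inversion and no swap can remove more).
Count inversions — for each element, later elements that are smaller:
18: 16 → 1
16: none → 0
19: none → 0
25: 24 → 1
24: none → 0
31: none → 0
37: none → 0
Total inversions: 1 + 0 + 0 + 1 + 0 + 0 + 0 = 2

There are 2 adjacent swaps.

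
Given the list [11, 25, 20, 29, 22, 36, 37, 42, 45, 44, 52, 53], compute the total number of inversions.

Inversions: 4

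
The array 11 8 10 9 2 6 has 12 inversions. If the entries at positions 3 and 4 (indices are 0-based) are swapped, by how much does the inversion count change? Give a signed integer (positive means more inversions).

Positions 3 and 4 hold 9 and 2; after swapping, the array is [11, 8, 10, 2, 9, 6].
Sweep left to right; for each value list the smaller values that follow it:
11: 5
8: 2
10: 3
2: 0
9: 1
6: 0
Sum: 5 + 2 + 3 + 0 + 1 + 0 = 11
Change: 11 − 12 = -1

-1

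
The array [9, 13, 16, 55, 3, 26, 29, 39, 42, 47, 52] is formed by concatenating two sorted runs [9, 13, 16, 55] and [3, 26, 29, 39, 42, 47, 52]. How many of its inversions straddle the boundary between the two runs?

10 cross-inversions

Count, for every r in R, how many entries of L exceed r:
r = 3: 9, 13, 16, 55 → 4
r = 26: 55 → 1
r = 29: 55 → 1
r = 39: 55 → 1
r = 42: 55 → 1
r = 47: 55 → 1
r = 52: 55 → 1
Cross-inversions: 4 + 1 + 1 + 1 + 1 + 1 + 1 = 10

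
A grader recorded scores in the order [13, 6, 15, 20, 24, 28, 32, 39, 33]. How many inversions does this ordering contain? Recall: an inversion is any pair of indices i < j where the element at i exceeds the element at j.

Element-by-element contributions:
13 → 6 → 1
6 → none → 0
15 → none → 0
20 → none → 0
24 → none → 0
28 → none → 0
32 → none → 0
39 → 33 → 1
33 → none → 0
Sum: 1 + 0 + 0 + 0 + 0 + 0 + 0 + 1 + 0 = 2

2 inversions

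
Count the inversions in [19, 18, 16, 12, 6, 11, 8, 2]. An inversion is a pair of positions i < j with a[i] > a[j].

26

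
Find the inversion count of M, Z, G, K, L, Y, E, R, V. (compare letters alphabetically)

17

Element-by-element contributions:
M → G, K, L, E → 4
Z → G, K, L, Y, E, R, V → 7
G → E → 1
K → E → 1
L → E → 1
Y → E, R, V → 3
E → none → 0
R → none → 0
V → none → 0
Sum: 4 + 7 + 1 + 1 + 1 + 3 + 0 + 0 + 0 = 17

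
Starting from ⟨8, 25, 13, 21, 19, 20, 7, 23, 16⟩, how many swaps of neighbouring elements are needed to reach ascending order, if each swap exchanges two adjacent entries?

18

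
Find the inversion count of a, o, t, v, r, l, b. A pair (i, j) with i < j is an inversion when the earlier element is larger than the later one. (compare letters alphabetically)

11 inversions

Out-of-order index pairs (1-indexed):
(2,6): o > l
(2,7): o > b
(3,5): t > r
(3,6): t > l
(3,7): t > b
(4,5): v > r
(4,6): v > l
(4,7): v > b
(5,6): r > l
(5,7): r > b
(6,7): l > b
That's 11 pairs.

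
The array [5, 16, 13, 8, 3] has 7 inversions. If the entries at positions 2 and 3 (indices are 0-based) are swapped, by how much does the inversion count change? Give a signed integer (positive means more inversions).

-1

Positions 2 and 3 hold 13 and 8; after swapping, the array is [5, 16, 8, 13, 3].
Sweep left to right; for each value list the smaller values that follow it:
5: 1
16: 3
8: 1
13: 1
3: 0
Sum: 1 + 3 + 1 + 1 + 0 = 6
Change: 6 − 7 = -1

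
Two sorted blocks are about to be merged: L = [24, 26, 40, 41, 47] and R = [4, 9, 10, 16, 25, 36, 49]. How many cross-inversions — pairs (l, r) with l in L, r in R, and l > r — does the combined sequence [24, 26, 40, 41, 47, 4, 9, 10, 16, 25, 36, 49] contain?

27 split inversions

For each element r of the right run, count left-run elements greater than r:
r = 4: 24, 26, 40, 41, 47 → 5
r = 9: 24, 26, 40, 41, 47 → 5
r = 10: 24, 26, 40, 41, 47 → 5
r = 16: 24, 26, 40, 41, 47 → 5
r = 25: 26, 40, 41, 47 → 4
r = 36: 40, 41, 47 → 3
r = 49: none → 0
Cross-inversions: 5 + 5 + 5 + 5 + 4 + 3 + 0 = 27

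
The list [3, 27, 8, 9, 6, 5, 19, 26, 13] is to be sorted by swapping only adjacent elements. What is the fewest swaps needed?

14 adjacent swaps

Each adjacent swap fixes exactly one inversion, so the minimum swap count equals the number of inversions.
Count inversions — for each element, later elements that are smaller:
3: none → 0
27: 8, 9, 6, 5, 19, 26, 13 → 7
8: 6, 5 → 2
9: 6, 5 → 2
6: 5 → 1
5: none → 0
19: 13 → 1
26: 13 → 1
13: none → 0
Total inversions: 0 + 7 + 2 + 2 + 1 + 0 + 1 + 1 + 0 = 14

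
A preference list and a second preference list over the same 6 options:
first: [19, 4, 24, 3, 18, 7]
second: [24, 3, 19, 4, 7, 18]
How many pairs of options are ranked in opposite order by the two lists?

Assign each item its position (1..6) in the first ordering, then rewrite the second ordering as that position sequence:
positions: 19→1, 4→2, 24→3, 3→4, 18→5, 7→6
second ordering as positions: [3, 4, 1, 2, 6, 5]
Discordant pairs = inversions in this position sequence.
3: 1, 2 → 2
4: 1, 2 → 2
1: 0
2: 0
6: 5 → 1
5: 0
Total: 2 + 2 + 0 + 0 + 1 + 0 = 5

There are 5 pairs.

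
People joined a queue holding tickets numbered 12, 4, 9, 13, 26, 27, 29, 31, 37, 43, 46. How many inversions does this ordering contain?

Element-by-element contributions:
12 → 4, 9 → 2
4 → none → 0
9 → none → 0
13 → none → 0
26 → none → 0
27 → none → 0
29 → none → 0
31 → none → 0
37 → none → 0
43 → none → 0
46 → none → 0
Sum: 2 + 0 + 0 + 0 + 0 + 0 + 0 + 0 + 0 + 0 + 0 = 2

Out-of-order pairs: 2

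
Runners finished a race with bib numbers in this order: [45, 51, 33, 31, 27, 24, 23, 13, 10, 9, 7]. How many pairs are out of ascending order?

For each element, count later entries that are smaller:
45 → 33, 31, 27, 24, 23, 13, 10, 9, 7 → 9
51 → 33, 31, 27, 24, 23, 13, 10, 9, 7 → 9
33 → 31, 27, 24, 23, 13, 10, 9, 7 → 8
31 → 27, 24, 23, 13, 10, 9, 7 → 7
27 → 24, 23, 13, 10, 9, 7 → 6
24 → 23, 13, 10, 9, 7 → 5
23 → 13, 10, 9, 7 → 4
13 → 10, 9, 7 → 3
10 → 9, 7 → 2
9 → 7 → 1
7 → none → 0
Sum: 9 + 9 + 8 + 7 + 6 + 5 + 4 + 3 + 2 + 1 + 0 = 54

54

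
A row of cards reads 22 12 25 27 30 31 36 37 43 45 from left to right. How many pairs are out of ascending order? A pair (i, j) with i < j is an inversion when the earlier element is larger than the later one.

1 inversion

For each element, count later entries that are smaller:
22: 1
12: 0
25: 0
27: 0
30: 0
31: 0
36: 0
37: 0
43: 0
45: 0
Sum: 1 + 0 + 0 + 0 + 0 + 0 + 0 + 0 + 0 + 0 = 1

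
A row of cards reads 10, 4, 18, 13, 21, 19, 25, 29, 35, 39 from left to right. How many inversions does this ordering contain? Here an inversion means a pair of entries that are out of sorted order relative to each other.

3

Count, for each position, how many later elements it exceeds:
10 → 4 → 1
4 → none → 0
18 → 13 → 1
13 → none → 0
21 → 19 → 1
19 → none → 0
25 → none → 0
29 → none → 0
35 → none → 0
39 → none → 0
Sum: 1 + 0 + 1 + 0 + 1 + 0 + 0 + 0 + 0 + 0 = 3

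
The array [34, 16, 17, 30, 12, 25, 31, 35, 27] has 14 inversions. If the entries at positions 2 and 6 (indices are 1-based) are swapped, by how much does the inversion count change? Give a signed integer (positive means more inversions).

+3

Positions 2 and 6 hold 16 and 25; after swapping, the array is [34, 25, 17, 30, 12, 16, 31, 35, 27].
Sweep left to right; for each value list the smaller values that follow it:
34: 7
25: 3
17: 2
30: 3
12: 0
16: 0
31: 1
35: 1
27: 0
Sum: 7 + 3 + 2 + 3 + 0 + 0 + 1 + 1 + 0 = 17
Change: 17 − 14 = +3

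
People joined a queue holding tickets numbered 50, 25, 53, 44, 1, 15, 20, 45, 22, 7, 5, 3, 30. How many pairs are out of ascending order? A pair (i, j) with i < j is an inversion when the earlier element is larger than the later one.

Count, for each position, how many later elements it exceeds:
50 → 25, 44, 1, 15, 20, 45, 22, 7, 5, 3, 30 → 11
25 → 1, 15, 20, 22, 7, 5, 3 → 7
53 → 44, 1, 15, 20, 45, 22, 7, 5, 3, 30 → 10
44 → 1, 15, 20, 22, 7, 5, 3, 30 → 8
1 → none → 0
15 → 7, 5, 3 → 3
20 → 7, 5, 3 → 3
45 → 22, 7, 5, 3, 30 → 5
22 → 7, 5, 3 → 3
7 → 5, 3 → 2
5 → 3 → 1
3 → none → 0
30 → none → 0
Sum: 11 + 7 + 10 + 8 + 0 + 3 + 3 + 5 + 3 + 2 + 1 + 0 + 0 = 53

There are 53 inversions.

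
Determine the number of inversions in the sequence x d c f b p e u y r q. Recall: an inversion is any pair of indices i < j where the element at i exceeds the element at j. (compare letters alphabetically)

20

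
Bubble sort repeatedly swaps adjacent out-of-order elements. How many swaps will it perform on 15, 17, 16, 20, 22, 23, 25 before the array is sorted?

Swaps: 1

The minimum number of adjacent swaps to sort an array equals its inversion count, since every such swap removes exactly one inversion.
Count inversions — for each element, later elements that are smaller:
15: none → 0
17: 16 → 1
16: none → 0
20: none → 0
22: none → 0
23: none → 0
25: none → 0
Total inversions: 0 + 1 + 0 + 0 + 0 + 0 + 0 = 1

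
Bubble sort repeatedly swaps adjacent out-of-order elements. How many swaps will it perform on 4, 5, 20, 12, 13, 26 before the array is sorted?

The minimum number of adjacent swaps to sort an array equals its inversion count, since every such swap removes exactly one inversion.
Count inversions — for each element, later elements that are smaller:
4: none → 0
5: none → 0
20: 12, 13 → 2
12: none → 0
13: none → 0
26: none → 0
Total inversions: 0 + 0 + 2 + 0 + 0 + 0 = 2

2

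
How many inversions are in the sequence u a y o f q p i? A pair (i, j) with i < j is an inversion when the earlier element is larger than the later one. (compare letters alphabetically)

16 inversions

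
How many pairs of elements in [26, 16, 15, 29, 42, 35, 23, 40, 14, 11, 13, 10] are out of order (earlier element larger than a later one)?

46 inversions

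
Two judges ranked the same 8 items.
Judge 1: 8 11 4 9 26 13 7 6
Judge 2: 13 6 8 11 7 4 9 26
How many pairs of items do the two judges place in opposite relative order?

Discordant pairs: 14

Assign each item its position (1..8) in the first ordering, then rewrite the second ordering as that position sequence:
positions: 8→1, 11→2, 4→3, 9→4, 26→5, 13→6, 7→7, 6→8
second ordering as positions: [6, 8, 1, 2, 7, 3, 4, 5]
Discordant pairs = inversions in this position sequence.
6: 1, 2, 3, 4, 5 → 5
8: 1, 2, 7, 3, 4, 5 → 6
1: 0
2: 0
7: 3, 4, 5 → 3
3: 0
4: 0
5: 0
Total: 5 + 6 + 0 + 0 + 3 + 0 + 0 + 0 = 14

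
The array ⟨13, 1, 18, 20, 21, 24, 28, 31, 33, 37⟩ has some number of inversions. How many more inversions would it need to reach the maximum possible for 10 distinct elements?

44

Maximum inversions for 10 distinct elements is C(10, 2) = 10·9/2 = 45.
Current inversions — for each element, count later smaller elements:
13: 1
1: 0
18: 0
20: 0
21: 0
24: 0
28: 0
31: 0
33: 0
37: 0
Current total: 1 + 0 + 0 + 0 + 0 + 0 + 0 + 0 + 0 + 0 = 1
Shortfall: 45 − 1 = 44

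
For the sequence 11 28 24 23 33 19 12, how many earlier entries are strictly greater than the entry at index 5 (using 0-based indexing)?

4

The element at index 5 is 19.
Elements before it: 11, 28, 24, 23, 33
Those larger than 19: 28, 24, 23, 33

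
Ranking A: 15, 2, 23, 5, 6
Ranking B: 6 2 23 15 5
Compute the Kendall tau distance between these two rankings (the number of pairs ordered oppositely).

6 discordant pairs

Assign each item its position (1..5) in the first ordering, then rewrite the second ordering as that position sequence:
positions: 15→1, 2→2, 23→3, 5→4, 6→5
second ordering as positions: [5, 2, 3, 1, 4]
Discordant pairs = inversions in this position sequence.
5: 2, 3, 1, 4 → 4
2: 1 → 1
3: 1 → 1
1: 0
4: 0
Total: 4 + 1 + 1 + 0 + 0 = 6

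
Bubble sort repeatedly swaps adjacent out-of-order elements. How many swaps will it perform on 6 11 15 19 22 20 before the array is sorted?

The minimum number of adjacent swaps to sort an array equals its inversion count, since every such swap removes exactly one inversion.
Count inversions — for each element, later elements that are smaller:
6: none → 0
11: none → 0
15: none → 0
19: none → 0
22: 20 → 1
20: none → 0
Total inversions: 0 + 0 + 0 + 0 + 1 + 0 = 1

1 adjacent swap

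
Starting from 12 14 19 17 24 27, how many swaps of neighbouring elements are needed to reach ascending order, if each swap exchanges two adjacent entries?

1 adjacent swap

Each adjacent swap fixes exactly one inversion, so the minimum swap count equals the number of inversions.
Count inversions — for each element, later elements that are smaller:
12: none → 0
14: none → 0
19: 17 → 1
17: none → 0
24: none → 0
27: none → 0
Total inversions: 0 + 0 + 1 + 0 + 0 + 0 = 1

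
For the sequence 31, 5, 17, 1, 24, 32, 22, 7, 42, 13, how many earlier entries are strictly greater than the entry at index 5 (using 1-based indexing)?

1

The element at index 5 is 24.
Elements before it: 31, 5, 17, 1
Those larger than 24: 31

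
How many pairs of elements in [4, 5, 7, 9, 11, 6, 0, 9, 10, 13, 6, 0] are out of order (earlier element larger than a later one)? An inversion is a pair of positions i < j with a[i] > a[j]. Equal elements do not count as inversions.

Out-of-order pairs: 27

For each element, count later entries that are smaller:
4 → 0, 0 → 2
5 → 0, 0 → 2
7 → 6, 0, 6, 0 → 4
9 → 6, 0, 6, 0 → 4
11 → 6, 0, 9, 10, 6, 0 → 6
6 → 0, 0 → 2
0 → none → 0
9 → 6, 0 → 2
10 → 6, 0 → 2
13 → 6, 0 → 2
6 → 0 → 1
0 → none → 0
Sum: 2 + 2 + 4 + 4 + 6 + 2 + 0 + 2 + 2 + 2 + 1 + 0 = 27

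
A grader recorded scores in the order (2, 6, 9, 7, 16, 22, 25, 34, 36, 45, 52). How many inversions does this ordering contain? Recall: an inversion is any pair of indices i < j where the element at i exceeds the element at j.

1 inversion

Count, for each position, how many later elements it exceeds:
2: 0
6: 0
9: 1
7: 0
16: 0
22: 0
25: 0
34: 0
36: 0
45: 0
52: 0
Sum: 0 + 0 + 1 + 0 + 0 + 0 + 0 + 0 + 0 + 0 + 0 = 1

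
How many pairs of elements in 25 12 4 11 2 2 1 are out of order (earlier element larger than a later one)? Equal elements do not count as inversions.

19 inversions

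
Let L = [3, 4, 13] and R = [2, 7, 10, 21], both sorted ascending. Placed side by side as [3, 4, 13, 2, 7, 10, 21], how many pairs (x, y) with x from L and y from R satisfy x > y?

5 split inversions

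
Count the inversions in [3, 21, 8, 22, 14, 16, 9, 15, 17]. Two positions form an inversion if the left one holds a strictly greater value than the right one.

14 inversions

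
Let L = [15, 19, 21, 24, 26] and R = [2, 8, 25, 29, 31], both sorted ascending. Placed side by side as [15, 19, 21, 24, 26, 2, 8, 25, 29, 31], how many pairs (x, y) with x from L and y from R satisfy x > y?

Count, for every r in R, how many entries of L exceed r:
r = 2: 15, 19, 21, 24, 26 → 5
r = 8: 15, 19, 21, 24, 26 → 5
r = 25: 26 → 1
r = 29: none → 0
r = 31: none → 0
Cross-inversions: 5 + 5 + 1 + 0 + 0 = 11

11 cross-inversions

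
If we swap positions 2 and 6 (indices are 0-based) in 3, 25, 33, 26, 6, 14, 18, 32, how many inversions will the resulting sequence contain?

8 inversions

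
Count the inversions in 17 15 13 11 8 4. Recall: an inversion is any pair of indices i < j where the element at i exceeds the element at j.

Element-by-element contributions:
17: 5
15: 4
13: 3
11: 2
8: 1
4: 0
Sum: 5 + 4 + 3 + 2 + 1 + 0 = 15

15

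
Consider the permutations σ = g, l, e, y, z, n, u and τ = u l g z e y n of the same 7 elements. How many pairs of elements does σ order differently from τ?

Assign each item its position (1..7) in the first ordering, then rewrite the second ordering as that position sequence:
positions: g→1, l→2, e→3, y→4, z→5, n→6, u→7
second ordering as positions: [7, 2, 1, 5, 3, 4, 6]
Discordant pairs = inversions in this position sequence.
7: 2, 1, 5, 3, 4, 6 → 6
2: 1 → 1
1: 0
5: 3, 4 → 2
3: 0
4: 0
6: 0
Total: 6 + 1 + 0 + 2 + 0 + 0 + 0 = 9

9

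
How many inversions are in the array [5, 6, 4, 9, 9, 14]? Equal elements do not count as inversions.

Listing every pair i<j with a[i]>a[j] (using 0-based positions):
(0,2): 5 > 4
(1,2): 6 > 4
That's 2 pairs.

Inversions: 2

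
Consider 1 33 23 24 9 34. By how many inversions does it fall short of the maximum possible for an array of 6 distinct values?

Maximum inversions for 6 distinct elements is C(6, 2) = 6·5/2 = 15.
Current inversions — for each element, count later smaller elements:
1: 0
33: 3
23: 1
24: 1
9: 0
34: 0
Current total: 0 + 3 + 1 + 1 + 0 + 0 = 5
Shortfall: 15 − 5 = 10

10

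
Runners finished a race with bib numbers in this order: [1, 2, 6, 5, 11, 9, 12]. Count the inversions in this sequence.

Out-of-order pairs: 2

For each element, count later entries that are smaller:
1: 0
2: 0
6: 1
5: 0
11: 1
9: 0
12: 0
Sum: 0 + 0 + 1 + 0 + 1 + 0 + 0 = 2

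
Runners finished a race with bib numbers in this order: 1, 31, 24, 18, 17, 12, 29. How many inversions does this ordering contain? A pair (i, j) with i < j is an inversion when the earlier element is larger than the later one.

11

Listing every pair i<j with a[i]>a[j] (using 1-based positions):
(2,3): 31 > 24
(2,4): 31 > 18
(2,5): 31 > 17
(2,6): 31 > 12
(2,7): 31 > 29
(3,4): 24 > 18
(3,5): 24 > 17
(3,6): 24 > 12
(4,5): 18 > 17
(4,6): 18 > 12
(5,6): 17 > 12
That's 11 pairs.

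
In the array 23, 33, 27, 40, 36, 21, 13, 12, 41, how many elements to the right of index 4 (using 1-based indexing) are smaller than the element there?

4

The element at index 4 is 40.
Elements after it: 36, 21, 13, 12, 41
Those smaller than 40: 36, 21, 13, 12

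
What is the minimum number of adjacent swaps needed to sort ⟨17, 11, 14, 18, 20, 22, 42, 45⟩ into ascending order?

The minimum number of adjacent swaps to sort an array equals its inversion count, since every such swap removes exactly one inversion.
Count inversions — for each element, later elements that are smaller:
17: 11, 14 → 2
11: none → 0
14: none → 0
18: none → 0
20: none → 0
22: none → 0
42: none → 0
45: none → 0
Total inversions: 2 + 0 + 0 + 0 + 0 + 0 + 0 + 0 = 2

Swaps: 2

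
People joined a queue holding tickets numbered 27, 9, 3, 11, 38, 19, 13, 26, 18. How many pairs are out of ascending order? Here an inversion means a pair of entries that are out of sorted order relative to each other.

There are 15 inversions.

For each element, count later entries that are smaller:
27 → 9, 3, 11, 19, 13, 26, 18 → 7
9 → 3 → 1
3 → none → 0
11 → none → 0
38 → 19, 13, 26, 18 → 4
19 → 13, 18 → 2
13 → none → 0
26 → 18 → 1
18 → none → 0
Sum: 7 + 1 + 0 + 0 + 4 + 2 + 0 + 1 + 0 = 15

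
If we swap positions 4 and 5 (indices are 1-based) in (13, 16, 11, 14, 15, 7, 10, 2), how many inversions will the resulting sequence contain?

Positions 4 and 5 hold 14 and 15; after swapping, the array is [13, 16, 11, 15, 14, 7, 10, 2].
Element-by-element contributions:
13 → 11, 7, 10, 2 → 4
16 → 11, 15, 14, 7, 10, 2 → 6
11 → 7, 10, 2 → 3
15 → 14, 7, 10, 2 → 4
14 → 7, 10, 2 → 3
7 → 2 → 1
10 → 2 → 1
2 → none → 0
Sum: 4 + 6 + 3 + 4 + 3 + 1 + 1 + 0 = 22

Inversions: 22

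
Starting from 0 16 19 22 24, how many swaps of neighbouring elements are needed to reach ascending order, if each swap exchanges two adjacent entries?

0

Each adjacent swap fixes exactly one inversion, so the minimum swap count equals the number of inversions.
Count inversions — for each element, later elements that are smaller:
0: none → 0
16: none → 0
19: none → 0
22: none → 0
24: none → 0
Total inversions: 0 + 0 + 0 + 0 + 0 = 0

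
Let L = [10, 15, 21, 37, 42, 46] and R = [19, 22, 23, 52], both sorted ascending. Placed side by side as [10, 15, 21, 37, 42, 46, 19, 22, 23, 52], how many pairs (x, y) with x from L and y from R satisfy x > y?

Cross-inversions: 10

Count, for every r in R, how many entries of L exceed r:
r = 19: 21, 37, 42, 46 → 4
r = 22: 37, 42, 46 → 3
r = 23: 37, 42, 46 → 3
r = 52: none → 0
Cross-inversions: 4 + 3 + 3 + 0 = 10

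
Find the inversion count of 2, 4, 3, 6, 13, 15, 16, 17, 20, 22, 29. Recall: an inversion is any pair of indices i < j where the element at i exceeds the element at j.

Count, for each position, how many later elements it exceeds:
2: 0
4: 1
3: 0
6: 0
13: 0
15: 0
16: 0
17: 0
20: 0
22: 0
29: 0
Sum: 0 + 1 + 0 + 0 + 0 + 0 + 0 + 0 + 0 + 0 + 0 = 1

Inversions: 1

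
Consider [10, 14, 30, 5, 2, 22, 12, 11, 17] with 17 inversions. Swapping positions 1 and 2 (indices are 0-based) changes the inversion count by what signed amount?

+1

Positions 1 and 2 hold 14 and 30; after swapping, the array is [10, 30, 14, 5, 2, 22, 12, 11, 17].
Count, for each position, how many later elements it exceeds:
10 → 5, 2 → 2
30 → 14, 5, 2, 22, 12, 11, 17 → 7
14 → 5, 2, 12, 11 → 4
5 → 2 → 1
2 → none → 0
22 → 12, 11, 17 → 3
12 → 11 → 1
11 → none → 0
17 → none → 0
Sum: 2 + 7 + 4 + 1 + 0 + 3 + 1 + 0 + 0 = 18
Change: 18 − 17 = +1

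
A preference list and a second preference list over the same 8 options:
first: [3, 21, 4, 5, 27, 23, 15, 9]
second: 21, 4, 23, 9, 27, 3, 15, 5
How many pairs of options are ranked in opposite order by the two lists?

12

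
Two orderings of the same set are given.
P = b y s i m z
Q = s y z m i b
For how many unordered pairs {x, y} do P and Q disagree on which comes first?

9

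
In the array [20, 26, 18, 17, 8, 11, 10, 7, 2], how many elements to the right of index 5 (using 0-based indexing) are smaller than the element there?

3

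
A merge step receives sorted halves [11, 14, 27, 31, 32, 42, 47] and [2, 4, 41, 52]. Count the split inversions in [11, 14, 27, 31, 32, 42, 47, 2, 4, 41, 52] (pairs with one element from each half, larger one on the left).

Count, for every r in R, how many entries of L exceed r:
r = 2: 11, 14, 27, 31, 32, 42, 47 → 7
r = 4: 11, 14, 27, 31, 32, 42, 47 → 7
r = 41: 42, 47 → 2
r = 52: none → 0
Cross-inversions: 7 + 7 + 2 + 0 = 16

Split inversions: 16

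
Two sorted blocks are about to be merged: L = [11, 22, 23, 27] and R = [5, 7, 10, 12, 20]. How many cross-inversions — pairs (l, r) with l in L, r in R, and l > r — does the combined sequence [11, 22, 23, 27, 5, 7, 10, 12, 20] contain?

Count, for every r in R, how many entries of L exceed r:
r = 5: 11, 22, 23, 27 → 4
r = 7: 11, 22, 23, 27 → 4
r = 10: 11, 22, 23, 27 → 4
r = 12: 22, 23, 27 → 3
r = 20: 22, 23, 27 → 3
Cross-inversions: 4 + 4 + 4 + 3 + 3 = 18

There are 18 cross-inversions.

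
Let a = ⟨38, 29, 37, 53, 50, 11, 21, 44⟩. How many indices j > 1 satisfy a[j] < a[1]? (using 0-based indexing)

2

The element at index 1 is 29.
Elements after it: 37, 53, 50, 11, 21, 44
Those smaller than 29: 11, 21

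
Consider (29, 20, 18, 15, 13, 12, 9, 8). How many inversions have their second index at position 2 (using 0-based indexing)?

2 such elements

The element at index 2 is 18.
Elements before it: 29, 20
Those larger than 18: 29, 20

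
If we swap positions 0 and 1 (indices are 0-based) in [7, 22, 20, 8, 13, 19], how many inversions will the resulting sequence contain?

Positions 0 and 1 hold 7 and 22; after swapping, the array is [22, 7, 20, 8, 13, 19].
For each element, count later entries that are smaller:
22 → 7, 20, 8, 13, 19 → 5
7 → none → 0
20 → 8, 13, 19 → 3
8 → none → 0
13 → none → 0
19 → none → 0
Sum: 5 + 0 + 3 + 0 + 0 + 0 = 8

There are 8 inversions.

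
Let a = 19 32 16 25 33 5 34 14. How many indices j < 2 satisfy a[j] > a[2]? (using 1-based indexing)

0 such elements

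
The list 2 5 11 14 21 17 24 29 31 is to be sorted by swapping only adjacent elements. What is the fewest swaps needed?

1

Each adjacent swap fixes exactly one inversion, so the minimum swap count equals the number of inversions.
Count inversions — for each element, later elements that are smaller:
2: none → 0
5: none → 0
11: none → 0
14: none → 0
21: 17 → 1
17: none → 0
24: none → 0
29: none → 0
31: none → 0
Total inversions: 0 + 0 + 0 + 0 + 1 + 0 + 0 + 0 + 0 = 1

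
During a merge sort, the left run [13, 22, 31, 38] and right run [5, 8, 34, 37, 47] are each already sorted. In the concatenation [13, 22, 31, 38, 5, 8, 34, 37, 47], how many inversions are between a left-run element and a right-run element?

10 split inversions

For each element r of the right run, count left-run elements greater than r:
r = 5: 13, 22, 31, 38 → 4
r = 8: 13, 22, 31, 38 → 4
r = 34: 38 → 1
r = 37: 38 → 1
r = 47: none → 0
Cross-inversions: 4 + 4 + 1 + 1 + 0 = 10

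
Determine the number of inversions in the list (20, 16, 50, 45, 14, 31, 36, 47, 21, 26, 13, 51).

31

Count, for each position, how many later elements it exceeds:
20 → 16, 14, 13 → 3
16 → 14, 13 → 2
50 → 45, 14, 31, 36, 47, 21, 26, 13 → 8
45 → 14, 31, 36, 21, 26, 13 → 6
14 → 13 → 1
31 → 21, 26, 13 → 3
36 → 21, 26, 13 → 3
47 → 21, 26, 13 → 3
21 → 13 → 1
26 → 13 → 1
13 → none → 0
51 → none → 0
Sum: 3 + 2 + 8 + 6 + 1 + 3 + 3 + 3 + 1 + 1 + 0 + 0 = 31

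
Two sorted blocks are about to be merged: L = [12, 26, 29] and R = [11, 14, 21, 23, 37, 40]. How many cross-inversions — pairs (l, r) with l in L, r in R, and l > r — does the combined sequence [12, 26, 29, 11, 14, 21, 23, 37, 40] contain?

9

Count, for every r in R, how many entries of L exceed r:
r = 11: 12, 26, 29 → 3
r = 14: 26, 29 → 2
r = 21: 26, 29 → 2
r = 23: 26, 29 → 2
r = 37: none → 0
r = 40: none → 0
Cross-inversions: 3 + 2 + 2 + 2 + 0 + 0 = 9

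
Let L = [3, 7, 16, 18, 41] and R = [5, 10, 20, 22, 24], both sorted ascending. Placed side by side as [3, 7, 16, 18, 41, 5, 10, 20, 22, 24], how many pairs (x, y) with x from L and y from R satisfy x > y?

Count, for every r in R, how many entries of L exceed r:
r = 5: 7, 16, 18, 41 → 4
r = 10: 16, 18, 41 → 3
r = 20: 41 → 1
r = 22: 41 → 1
r = 24: 41 → 1
Cross-inversions: 4 + 3 + 1 + 1 + 1 = 10

Cross-inversions: 10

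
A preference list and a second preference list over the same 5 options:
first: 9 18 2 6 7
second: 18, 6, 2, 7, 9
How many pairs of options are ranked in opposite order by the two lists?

5 pairs

Assign each item its position (1..5) in the first ordering, then rewrite the second ordering as that position sequence:
positions: 9→1, 18→2, 2→3, 6→4, 7→5
second ordering as positions: [2, 4, 3, 5, 1]
Discordant pairs = inversions in this position sequence.
2: 1 → 1
4: 3, 1 → 2
3: 1 → 1
5: 1 → 1
1: 0
Total: 1 + 2 + 1 + 1 + 0 = 5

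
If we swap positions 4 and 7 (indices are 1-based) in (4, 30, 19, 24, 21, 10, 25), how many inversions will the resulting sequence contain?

Positions 4 and 7 hold 24 and 25; after swapping, the array is [4, 30, 19, 25, 21, 10, 24].
Element-by-element contributions:
4: 0
30: 5
19: 1
25: 3
21: 1
10: 0
24: 0
Sum: 0 + 5 + 1 + 3 + 1 + 0 + 0 = 10

10 inversions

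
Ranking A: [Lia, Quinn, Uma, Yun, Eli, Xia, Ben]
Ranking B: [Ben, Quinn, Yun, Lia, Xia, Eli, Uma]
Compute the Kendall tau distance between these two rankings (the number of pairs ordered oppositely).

12 discordant pairs

Assign each item its position (1..7) in the first ordering, then rewrite the second ordering as that position sequence:
positions: Lia→1, Quinn→2, Uma→3, Yun→4, Eli→5, Xia→6, Ben→7
second ordering as positions: [7, 2, 4, 1, 6, 5, 3]
Discordant pairs = inversions in this position sequence.
7: 2, 4, 1, 6, 5, 3 → 6
2: 1 → 1
4: 1, 3 → 2
1: 0
6: 5, 3 → 2
5: 3 → 1
3: 0
Total: 6 + 1 + 2 + 0 + 2 + 1 + 0 = 12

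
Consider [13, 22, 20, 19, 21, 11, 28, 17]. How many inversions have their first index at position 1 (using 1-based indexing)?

The element at index 1 is 13.
Elements after it: 22, 20, 19, 21, 11, 28, 17
Those smaller than 13: 11

1 such element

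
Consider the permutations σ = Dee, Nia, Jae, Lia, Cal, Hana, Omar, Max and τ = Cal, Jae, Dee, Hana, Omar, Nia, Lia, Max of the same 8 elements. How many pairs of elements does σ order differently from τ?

10

Assign each item its position (1..8) in the first ordering, then rewrite the second ordering as that position sequence:
positions: Dee→1, Nia→2, Jae→3, Lia→4, Cal→5, Hana→6, Omar→7, Max→8
second ordering as positions: [5, 3, 1, 6, 7, 2, 4, 8]
Discordant pairs = inversions in this position sequence.
5: 3, 1, 2, 4 → 4
3: 1, 2 → 2
1: 0
6: 2, 4 → 2
7: 2, 4 → 2
2: 0
4: 0
8: 0
Total: 4 + 2 + 0 + 2 + 2 + 0 + 0 + 0 = 10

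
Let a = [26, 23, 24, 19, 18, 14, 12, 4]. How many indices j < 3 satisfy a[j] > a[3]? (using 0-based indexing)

The element at index 3 is 19.
Elements before it: 26, 23, 24
Those larger than 19: 26, 23, 24

3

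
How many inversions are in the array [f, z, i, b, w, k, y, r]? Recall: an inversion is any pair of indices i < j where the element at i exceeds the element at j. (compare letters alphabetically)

Count, for each position, how many later elements it exceeds:
f: 1
z: 6
i: 1
b: 0
w: 2
k: 0
y: 1
r: 0
Sum: 1 + 6 + 1 + 0 + 2 + 0 + 1 + 0 = 11

There are 11 out-of-order pairs.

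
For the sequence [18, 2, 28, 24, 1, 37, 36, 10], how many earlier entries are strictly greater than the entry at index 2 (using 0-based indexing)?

The element at index 2 is 28.
Elements before it: 18, 2
None of them are larger than 28.

0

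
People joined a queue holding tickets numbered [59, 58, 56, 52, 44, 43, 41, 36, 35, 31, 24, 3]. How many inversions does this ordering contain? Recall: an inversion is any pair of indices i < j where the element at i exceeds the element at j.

Element-by-element contributions:
59 → 58, 56, 52, 44, 43, 41, 36, 35, 31, 24, 3 → 11
58 → 56, 52, 44, 43, 41, 36, 35, 31, 24, 3 → 10
56 → 52, 44, 43, 41, 36, 35, 31, 24, 3 → 9
52 → 44, 43, 41, 36, 35, 31, 24, 3 → 8
44 → 43, 41, 36, 35, 31, 24, 3 → 7
43 → 41, 36, 35, 31, 24, 3 → 6
41 → 36, 35, 31, 24, 3 → 5
36 → 35, 31, 24, 3 → 4
35 → 31, 24, 3 → 3
31 → 24, 3 → 2
24 → 3 → 1
3 → none → 0
Sum: 11 + 10 + 9 + 8 + 7 + 6 + 5 + 4 + 3 + 2 + 1 + 0 = 66

66 inversions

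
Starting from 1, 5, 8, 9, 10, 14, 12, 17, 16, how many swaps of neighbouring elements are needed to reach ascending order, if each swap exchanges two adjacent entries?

2

The minimum number of adjacent swaps to sort an array equals its inversion count, since every such swap removes exactly one inversion.
Count inversions — for each element, later elements that are smaller:
1: none → 0
5: none → 0
8: none → 0
9: none → 0
10: none → 0
14: 12 → 1
12: none → 0
17: 16 → 1
16: none → 0
Total inversions: 0 + 0 + 0 + 0 + 0 + 1 + 0 + 1 + 0 = 2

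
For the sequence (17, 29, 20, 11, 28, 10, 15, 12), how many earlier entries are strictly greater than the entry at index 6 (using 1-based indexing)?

5

The element at index 6 is 10.
Elements before it: 17, 29, 20, 11, 28
Those larger than 10: 17, 29, 20, 11, 28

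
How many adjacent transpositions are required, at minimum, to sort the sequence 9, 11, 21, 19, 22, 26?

1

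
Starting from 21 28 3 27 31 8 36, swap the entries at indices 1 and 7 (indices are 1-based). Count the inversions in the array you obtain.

There are 14 inversions.

Positions 1 and 7 hold 21 and 36; after swapping, the array is [36, 28, 3, 27, 31, 8, 21].
Sweep left to right; for each value list the smaller values that follow it:
36 → 28, 3, 27, 31, 8, 21 → 6
28 → 3, 27, 8, 21 → 4
3 → none → 0
27 → 8, 21 → 2
31 → 8, 21 → 2
8 → none → 0
21 → none → 0
Sum: 6 + 4 + 0 + 2 + 2 + 0 + 0 = 14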